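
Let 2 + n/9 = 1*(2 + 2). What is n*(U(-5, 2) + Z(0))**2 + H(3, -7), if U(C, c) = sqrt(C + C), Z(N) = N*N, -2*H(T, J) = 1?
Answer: -361/2 ≈ -180.50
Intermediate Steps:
H(T, J) = -1/2 (H(T, J) = -1/2*1 = -1/2)
Z(N) = N**2
U(C, c) = sqrt(2)*sqrt(C) (U(C, c) = sqrt(2*C) = sqrt(2)*sqrt(C))
n = 18 (n = -18 + 9*(1*(2 + 2)) = -18 + 9*(1*4) = -18 + 9*4 = -18 + 36 = 18)
n*(U(-5, 2) + Z(0))**2 + H(3, -7) = 18*(sqrt(2)*sqrt(-5) + 0**2)**2 - 1/2 = 18*(sqrt(2)*(I*sqrt(5)) + 0)**2 - 1/2 = 18*(I*sqrt(10) + 0)**2 - 1/2 = 18*(I*sqrt(10))**2 - 1/2 = 18*(-10) - 1/2 = -180 - 1/2 = -361/2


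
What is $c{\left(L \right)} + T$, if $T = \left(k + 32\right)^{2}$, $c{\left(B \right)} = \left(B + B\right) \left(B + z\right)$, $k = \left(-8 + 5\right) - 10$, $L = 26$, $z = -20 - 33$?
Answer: $-1043$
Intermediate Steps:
$z = -53$ ($z = -20 - 33 = -53$)
$k = -13$ ($k = -3 - 10 = -13$)
$c{\left(B \right)} = 2 B \left(-53 + B\right)$ ($c{\left(B \right)} = \left(B + B\right) \left(B - 53\right) = 2 B \left(-53 + B\right)$)
$T = 361$ ($T = \left(-13 + 32\right)^{2} = 19^{2} = 361$)
$c{\left(L \right)} + T = 2 \cdot 26 \left(-53 + 26\right) + 361 = 2 \cdot 26 \left(-27\right) + 361 = -1404 + 361 = -1043$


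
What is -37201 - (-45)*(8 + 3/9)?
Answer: -36826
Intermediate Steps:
-37201 - (-45)*(8 + 3/9) = -37201 - (-45)*(8 + 3*(⅑)) = -37201 - (-45)*(8 + ⅓) = -37201 - (-45)*25/3 = -37201 - 1*(-375) = -37201 + 375 = -36826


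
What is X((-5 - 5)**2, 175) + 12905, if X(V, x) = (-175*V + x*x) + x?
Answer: 26205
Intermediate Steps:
X(V, x) = x + x**2 - 175*V (X(V, x) = (-175*V + x**2) + x = (x**2 - 175*V) + x = x + x**2 - 175*V)
X((-5 - 5)**2, 175) + 12905 = (175 + 175**2 - 175*(-5 - 5)**2) + 12905 = (175 + 30625 - 175*(-10)**2) + 12905 = (175 + 30625 - 175*100) + 12905 = (175 + 30625 - 17500) + 12905 = 13300 + 12905 = 26205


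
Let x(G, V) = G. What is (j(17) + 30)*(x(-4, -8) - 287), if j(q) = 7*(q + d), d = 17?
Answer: -77988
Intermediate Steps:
j(q) = 119 + 7*q (j(q) = 7*(q + 17) = 7*(17 + q) = 119 + 7*q)
(j(17) + 30)*(x(-4, -8) - 287) = ((119 + 7*17) + 30)*(-4 - 287) = ((119 + 119) + 30)*(-291) = (238 + 30)*(-291) = 268*(-291) = -77988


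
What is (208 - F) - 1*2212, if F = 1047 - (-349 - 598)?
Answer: -3998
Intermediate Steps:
F = 1994 (F = 1047 - 1*(-947) = 1047 + 947 = 1994)
(208 - F) - 1*2212 = (208 - 1*1994) - 1*2212 = (208 - 1994) - 2212 = -1786 - 2212 = -3998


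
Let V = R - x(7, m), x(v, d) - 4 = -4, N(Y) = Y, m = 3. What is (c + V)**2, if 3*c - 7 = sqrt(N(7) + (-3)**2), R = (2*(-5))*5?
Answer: 19321/9 ≈ 2146.8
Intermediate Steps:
x(v, d) = 0 (x(v, d) = 4 - 4 = 0)
R = -50 (R = -10*5 = -50)
V = -50 (V = -50 - 1*0 = -50 + 0 = -50)
c = 11/3 (c = 7/3 + sqrt(7 + (-3)**2)/3 = 7/3 + sqrt(7 + 9)/3 = 7/3 + sqrt(16)/3 = 7/3 + (1/3)*4 = 7/3 + 4/3 = 11/3 ≈ 3.6667)
(c + V)**2 = (11/3 - 50)**2 = (-139/3)**2 = 19321/9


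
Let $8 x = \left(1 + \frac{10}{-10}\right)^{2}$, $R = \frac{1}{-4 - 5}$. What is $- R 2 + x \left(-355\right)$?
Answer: $\frac{2}{9} \approx 0.22222$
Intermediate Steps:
$R = - \frac{1}{9}$ ($R = \frac{1}{-9} = - \frac{1}{9} \approx -0.11111$)
$x = 0$ ($x = \frac{\left(1 + \frac{10}{-10}\right)^{2}}{8} = \frac{\left(1 + 10 \left(- \frac{1}{10}\right)\right)^{2}}{8} = \frac{\left(1 - 1\right)^{2}}{8} = \frac{0^{2}}{8} = \frac{1}{8} \cdot 0 = 0$)
$- R 2 + x \left(-355\right) = \left(-1\right) \left(- \frac{1}{9}\right) 2 + 0 \left(-355\right) = \frac{1}{9} \cdot 2 + 0 = \frac{2}{9} + 0 = \frac{2}{9}$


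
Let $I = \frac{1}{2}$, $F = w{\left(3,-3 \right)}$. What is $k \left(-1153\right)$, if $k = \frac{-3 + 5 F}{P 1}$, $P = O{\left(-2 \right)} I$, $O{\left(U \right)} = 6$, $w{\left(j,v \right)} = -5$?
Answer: $\frac{32284}{3} \approx 10761.0$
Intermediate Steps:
$F = -5$
$I = \frac{1}{2} \approx 0.5$
$P = 3$ ($P = 6 \cdot \frac{1}{2} = 3$)
$k = - \frac{28}{3}$ ($k = \frac{-3 + 5 \left(-5\right)}{3 \cdot 1} = \frac{-3 - 25}{3} = \left(-28\right) \frac{1}{3} = - \frac{28}{3} \approx -9.3333$)
$k \left(-1153\right) = \left(- \frac{28}{3}\right) \left(-1153\right) = \frac{32284}{3}$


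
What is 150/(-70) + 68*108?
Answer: 51393/7 ≈ 7341.9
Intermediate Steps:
150/(-70) + 68*108 = 150*(-1/70) + 7344 = -15/7 + 7344 = 51393/7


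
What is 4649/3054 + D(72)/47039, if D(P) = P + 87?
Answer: 219169897/143657106 ≈ 1.5256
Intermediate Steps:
D(P) = 87 + P
4649/3054 + D(72)/47039 = 4649/3054 + (87 + 72)/47039 = 4649*(1/3054) + 159*(1/47039) = 4649/3054 + 159/47039 = 219169897/143657106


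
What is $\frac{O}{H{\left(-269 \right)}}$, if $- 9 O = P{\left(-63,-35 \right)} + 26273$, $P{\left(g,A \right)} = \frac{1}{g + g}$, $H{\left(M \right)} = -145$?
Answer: $\frac{3310397}{164430} \approx 20.133$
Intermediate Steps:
$P{\left(g,A \right)} = \frac{1}{2 g}$
$O = - \frac{3310397}{1134}$ ($O = - \frac{\frac{1}{2 \left(-63\right)} + 26273}{9} = - \frac{\frac{1}{2} \left(- \frac{1}{63}\right) + 26273}{9} = - \frac{- \frac{1}{126} + 26273}{9} = \left(- \frac{1}{9}\right) \frac{3310397}{126} = - \frac{3310397}{1134} \approx -2919.2$)
$\frac{O}{H{\left(-269 \right)}} = - \frac{3310397}{1134 \left(-145\right)} = \left(- \frac{3310397}{1134}\right) \left(- \frac{1}{145}\right) = \frac{3310397}{164430}$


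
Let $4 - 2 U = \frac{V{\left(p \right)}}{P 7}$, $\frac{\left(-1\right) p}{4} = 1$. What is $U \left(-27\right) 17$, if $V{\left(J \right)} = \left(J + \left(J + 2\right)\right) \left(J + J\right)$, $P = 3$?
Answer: $- \frac{2754}{7} \approx -393.43$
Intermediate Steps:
$p = -4$ ($p = \left(-4\right) 1 = -4$)
$V{\left(J \right)} = 2 J \left(2 + 2 J\right)$ ($V{\left(J \right)} = \left(J + \left(2 + J\right)\right) 2 J = \left(2 + 2 J\right) 2 J = 2 J \left(2 + 2 J\right)$)
$U = \frac{6}{7}$ ($U = 2 - \frac{4 \left(-4\right) \left(1 - 4\right) \frac{1}{3 \cdot 7}}{2} = 2 - \frac{4 \left(-4\right) \left(-3\right) \frac{1}{21}}{2} = 2 - \frac{48 \cdot \frac{1}{21}}{2} = 2 - \frac{8}{7} = \frac{6}{7} \approx 0.85714$)
$U \left(-27\right) 17 = \frac{6}{7} \left(-27\right) 17 = \left(- \frac{162}{7}\right) 17 = - \frac{2754}{7}$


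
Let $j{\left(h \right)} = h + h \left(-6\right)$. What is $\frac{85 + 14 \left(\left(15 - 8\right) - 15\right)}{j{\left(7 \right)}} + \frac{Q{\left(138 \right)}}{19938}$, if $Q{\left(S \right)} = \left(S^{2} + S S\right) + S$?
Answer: $\frac{312706}{116305} \approx 2.6887$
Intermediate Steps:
$Q{\left(S \right)} = S + 2 S^{2}$ ($Q{\left(S \right)} = \left(S^{2} + S^{2}\right) + S = 2 S^{2} + S = S + 2 S^{2}$)
$j{\left(h \right)} = - 5 h$ ($j{\left(h \right)} = h - 6 h = - 5 h$)
$\frac{85 + 14 \left(\left(15 - 8\right) - 15\right)}{j{\left(7 \right)}} + \frac{Q{\left(138 \right)}}{19938} = \frac{85 + 14 \left(\left(15 - 8\right) - 15\right)}{\left(-5\right) 7} + \frac{138 \left(1 + 2 \cdot 138\right)}{19938} = \frac{85 + 14 \left(7 - 15\right)}{-35} + 138 \left(1 + 276\right) \frac{1}{19938} = \left(85 + 14 \left(-8\right)\right) \left(- \frac{1}{35}\right) + 138 \cdot 277 \cdot \frac{1}{19938} = \left(85 - 112\right) \left(- \frac{1}{35}\right) + 38226 \cdot \frac{1}{19938} = \left(-27\right) \left(- \frac{1}{35}\right) + \frac{6371}{3323} = \frac{27}{35} + \frac{6371}{3323} = \frac{312706}{116305}$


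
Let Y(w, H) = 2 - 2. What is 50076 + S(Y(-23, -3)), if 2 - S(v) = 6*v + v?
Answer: 50078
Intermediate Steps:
Y(w, H) = 0
S(v) = 2 - 7*v (S(v) = 2 - (6*v + v) = 2 - 7*v)
50076 + S(Y(-23, -3)) = 50076 + (2 - 7*0) = 50076 + (2 + 0) = 50076 + 2 = 50078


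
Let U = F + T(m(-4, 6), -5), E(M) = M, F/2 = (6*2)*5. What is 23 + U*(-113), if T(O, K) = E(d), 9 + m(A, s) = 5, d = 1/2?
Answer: -27187/2 ≈ -13594.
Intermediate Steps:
d = 1/2 ≈ 0.50000
m(A, s) = -4 (m(A, s) = -9 + 5 = -4)
F = 120 (F = 2*((6*2)*5) = 2*(12*5) = 2*60 = 120)
T(O, K) = 1/2
U = 241/2 (U = 120 + 1/2 = 241/2 ≈ 120.50)
23 + U*(-113) = 23 + (241/2)*(-113) = 23 - 27233/2 = -27187/2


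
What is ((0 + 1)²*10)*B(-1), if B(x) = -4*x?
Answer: 40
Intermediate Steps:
((0 + 1)²*10)*B(-1) = ((0 + 1)²*10)*(-4*(-1)) = (1²*10)*4 = (1*10)*4 = 10*4 = 40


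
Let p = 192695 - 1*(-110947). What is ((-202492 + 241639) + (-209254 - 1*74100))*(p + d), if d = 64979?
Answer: -90019828547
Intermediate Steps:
p = 303642 (p = 192695 + 110947 = 303642)
((-202492 + 241639) + (-209254 - 1*74100))*(p + d) = ((-202492 + 241639) + (-209254 - 1*74100))*(303642 + 64979) = (39147 + (-209254 - 74100))*368621 = (39147 - 283354)*368621 = -244207*368621 = -90019828547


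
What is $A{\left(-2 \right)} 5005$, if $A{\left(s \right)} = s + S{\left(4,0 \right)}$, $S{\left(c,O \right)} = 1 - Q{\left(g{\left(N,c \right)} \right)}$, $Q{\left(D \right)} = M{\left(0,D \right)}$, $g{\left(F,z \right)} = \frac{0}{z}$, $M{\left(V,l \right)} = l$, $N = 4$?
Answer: $-5005$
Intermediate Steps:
$g{\left(F,z \right)} = 0$
$Q{\left(D \right)} = D$
$S{\left(c,O \right)} = 1$ ($S{\left(c,O \right)} = 1 - 0 = 1 + 0 = 1$)
$A{\left(s \right)} = 1 + s$ ($A{\left(s \right)} = s + 1 = 1 + s$)
$A{\left(-2 \right)} 5005 = \left(1 - 2\right) 5005 = \left(-1\right) 5005 = -5005$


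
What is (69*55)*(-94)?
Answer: -356730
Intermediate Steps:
(69*55)*(-94) = 3795*(-94) = -356730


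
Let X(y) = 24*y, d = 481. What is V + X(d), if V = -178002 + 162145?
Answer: -4313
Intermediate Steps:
V = -15857
V + X(d) = -15857 + 24*481 = -15857 + 11544 = -4313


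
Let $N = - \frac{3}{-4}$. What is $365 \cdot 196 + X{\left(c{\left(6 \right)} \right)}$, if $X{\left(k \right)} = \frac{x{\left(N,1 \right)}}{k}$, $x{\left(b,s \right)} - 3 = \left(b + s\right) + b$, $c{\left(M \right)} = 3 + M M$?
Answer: $\frac{5580131}{78} \approx 71540.0$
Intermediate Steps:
$c{\left(M \right)} = 3 + M^{2}$
$N = \frac{3}{4}$ ($N = \left(-3\right) \left(- \frac{1}{4}\right) = \frac{3}{4} \approx 0.75$)
$x{\left(b,s \right)} = 3 + s + 2 b$ ($x{\left(b,s \right)} = 3 + \left(\left(b + s\right) + b\right) = 3 + \left(s + 2 b\right) = 3 + s + 2 b$)
$X{\left(k \right)} = \frac{11}{2 k}$ ($X{\left(k \right)} = \frac{3 + 1 + 2 \cdot \frac{3}{4}}{k} = \frac{3 + 1 + \frac{3}{2}}{k} = \frac{11}{2 k}$)
$365 \cdot 196 + X{\left(c{\left(6 \right)} \right)} = 365 \cdot 196 + \frac{11}{2 \left(3 + 6^{2}\right)} = 71540 + \frac{11}{2 \left(3 + 36\right)} = 71540 + \frac{11}{2 \cdot 39} = 71540 + \frac{11}{2} \cdot \frac{1}{39} = 71540 + \frac{11}{78} = \frac{5580131}{78}$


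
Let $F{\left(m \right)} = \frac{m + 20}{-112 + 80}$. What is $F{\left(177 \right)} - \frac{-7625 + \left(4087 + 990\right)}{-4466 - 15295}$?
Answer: $- \frac{567779}{90336} \approx -6.2852$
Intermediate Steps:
$F{\left(m \right)} = - \frac{5}{8} - \frac{m}{32}$ ($F{\left(m \right)} = \frac{20 + m}{-32} = \left(20 + m\right) \left(- \frac{1}{32}\right) = - \frac{5}{8} - \frac{m}{32}$)
$F{\left(177 \right)} - \frac{-7625 + \left(4087 + 990\right)}{-4466 - 15295} = \left(- \frac{5}{8} - \frac{177}{32}\right) - \frac{-7625 + \left(4087 + 990\right)}{-4466 - 15295} = \left(- \frac{5}{8} - \frac{177}{32}\right) - \frac{-7625 + 5077}{-19761} = - \frac{197}{32} - \left(-2548\right) \left(- \frac{1}{19761}\right) = - \frac{197}{32} - \frac{364}{2823} = - \frac{567779}{90336}$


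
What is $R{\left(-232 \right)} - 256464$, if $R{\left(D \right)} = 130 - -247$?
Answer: $-256087$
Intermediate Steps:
$R{\left(D \right)} = 377$ ($R{\left(D \right)} = 130 + 247 = 377$)
$R{\left(-232 \right)} - 256464 = 377 - 256464 = -256087$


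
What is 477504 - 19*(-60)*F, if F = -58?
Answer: 411384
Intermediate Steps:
477504 - 19*(-60)*F = 477504 - 19*(-60)*(-58) = 477504 - (-1140)*(-58) = 477504 - 1*66120 = 477504 - 66120 = 411384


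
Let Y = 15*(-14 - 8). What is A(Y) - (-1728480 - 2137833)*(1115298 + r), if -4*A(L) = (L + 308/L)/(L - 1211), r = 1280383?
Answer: 214101591713845354/23115 ≈ 9.2624e+12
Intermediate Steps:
Y = -330 (Y = 15*(-22) = -330)
A(L) = -(L + 308/L)/(4*(-1211 + L)) (A(L) = -(L + 308/L)/(4*(L - 1211)) = -(L + 308/L)/(4*(-1211 + L)))
A(Y) - (-1728480 - 2137833)*(1115298 + r) = (¼)*(-308 - 1*(-330)²)/(-330*(-1211 - 330)) - (-1728480 - 2137833)*(1115298 + 1280383) = (¼)*(-1/330)*(-308 - 1*108900)/(-1541) - (-3866313)*2395681 = (¼)*(-1/330)*(-1/1541)*(-308 - 108900) - 1*(-9262452594153) = (¼)*(-1/330)*(-1/1541)*(-109208) + 9262452594153 = -1241/23115 + 9262452594153 = 214101591713845354/23115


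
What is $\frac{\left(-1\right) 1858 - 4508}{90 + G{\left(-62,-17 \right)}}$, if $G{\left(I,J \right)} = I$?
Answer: $- \frac{3183}{14} \approx -227.36$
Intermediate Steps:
$\frac{\left(-1\right) 1858 - 4508}{90 + G{\left(-62,-17 \right)}} = \frac{\left(-1\right) 1858 - 4508}{90 - 62} = \frac{-1858 - 4508}{28} = \left(-6366\right) \frac{1}{28} = - \frac{3183}{14}$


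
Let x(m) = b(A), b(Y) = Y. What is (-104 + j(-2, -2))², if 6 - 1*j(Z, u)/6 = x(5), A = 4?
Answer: 8464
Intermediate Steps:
x(m) = 4
j(Z, u) = 12 (j(Z, u) = 36 - 6*4 = 36 - 24 = 12)
(-104 + j(-2, -2))² = (-104 + 12)² = (-92)² = 8464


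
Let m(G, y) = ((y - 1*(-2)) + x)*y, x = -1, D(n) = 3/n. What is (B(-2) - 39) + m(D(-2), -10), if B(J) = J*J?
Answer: 55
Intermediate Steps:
B(J) = J²
m(G, y) = y*(1 + y) (m(G, y) = ((y - 1*(-2)) - 1)*y = ((y + 2) - 1)*y = ((2 + y) - 1)*y = (1 + y)*y = y*(1 + y))
(B(-2) - 39) + m(D(-2), -10) = ((-2)² - 39) - 10*(1 - 10) = (4 - 39) - 10*(-9) = -35 + 90 = 55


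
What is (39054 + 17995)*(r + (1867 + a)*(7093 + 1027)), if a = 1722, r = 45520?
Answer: 1665157621800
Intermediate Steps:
(39054 + 17995)*(r + (1867 + a)*(7093 + 1027)) = (39054 + 17995)*(45520 + (1867 + 1722)*(7093 + 1027)) = 57049*(45520 + 3589*8120) = 57049*(45520 + 29142680) = 57049*29188200 = 1665157621800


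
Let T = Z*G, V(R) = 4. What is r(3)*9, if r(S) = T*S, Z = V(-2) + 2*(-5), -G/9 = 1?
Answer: 1458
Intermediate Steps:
G = -9 (G = -9*1 = -9)
Z = -6 (Z = 4 + 2*(-5) = 4 - 10 = -6)
T = 54 (T = -6*(-9) = 54)
r(S) = 54*S
r(3)*9 = (54*3)*9 = 162*9 = 1458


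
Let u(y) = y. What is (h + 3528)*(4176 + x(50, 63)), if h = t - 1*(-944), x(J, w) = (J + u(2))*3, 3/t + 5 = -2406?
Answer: 46707576348/2411 ≈ 1.9373e+7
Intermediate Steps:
t = -3/2411 (t = 3/(-5 - 2406) = 3/(-2411) = 3*(-1/2411) = -3/2411 ≈ -0.0012443)
x(J, w) = 6 + 3*J (x(J, w) = (J + 2)*3 = (2 + J)*3 = 6 + 3*J)
h = 2275981/2411 (h = -3/2411 - 1*(-944) = -3/2411 + 944 = 2275981/2411 ≈ 944.00)
(h + 3528)*(4176 + x(50, 63)) = (2275981/2411 + 3528)*(4176 + (6 + 3*50)) = 10781989*(4176 + (6 + 150))/2411 = 10781989*(4176 + 156)/2411 = (10781989/2411)*4332 = 46707576348/2411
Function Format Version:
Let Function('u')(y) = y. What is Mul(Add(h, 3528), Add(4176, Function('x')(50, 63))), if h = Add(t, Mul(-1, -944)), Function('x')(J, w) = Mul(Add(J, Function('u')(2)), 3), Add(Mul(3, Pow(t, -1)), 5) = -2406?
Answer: Rational(46707576348, 2411) ≈ 1.9373e+7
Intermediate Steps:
t = Rational(-3, 2411) (t = Mul(3, Pow(Add(-5, -2406), -1)) = Mul(3, Pow(-2411, -1)) = Mul(3, Rational(-1, 2411)) = Rational(-3, 2411) ≈ -0.0012443)
Function('x')(J, w) = Add(6, Mul(3, J)) (Function('x')(J, w) = Mul(Add(J, 2), 3) = Mul(Add(2, J), 3) = Add(6, Mul(3, J)))
h = Rational(2275981, 2411) (h = Add(Rational(-3, 2411), Mul(-1, -944)) = Add(Rational(-3, 2411), 944) = Rational(2275981, 2411) ≈ 944.00)
Mul(Add(h, 3528), Add(4176, Function('x')(50, 63))) = Mul(Add(Rational(2275981, 2411), 3528), Add(4176, Add(6, Mul(3, 50)))) = Mul(Rational(10781989, 2411), Add(4176, Add(6, 150))) = Mul(Rational(10781989, 2411), Add(4176, 156)) = Mul(Rational(10781989, 2411), 4332) = Rational(46707576348, 2411)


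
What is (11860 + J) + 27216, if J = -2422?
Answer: 36654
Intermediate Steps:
(11860 + J) + 27216 = (11860 - 2422) + 27216 = 9438 + 27216 = 36654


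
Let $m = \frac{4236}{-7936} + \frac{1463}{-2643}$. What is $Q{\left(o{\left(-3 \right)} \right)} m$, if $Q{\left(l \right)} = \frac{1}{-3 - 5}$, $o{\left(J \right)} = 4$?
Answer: $\frac{5701529}{41949696} \approx 0.13591$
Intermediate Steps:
$Q{\left(l \right)} = - \frac{1}{8}$ ($Q{\left(l \right)} = \frac{1}{-8} = - \frac{1}{8}$)
$m = - \frac{5701529}{5243712}$ ($m = 4236 \left(- \frac{1}{7936}\right) + 1463 \left(- \frac{1}{2643}\right) = - \frac{1059}{1984} - \frac{1463}{2643} = - \frac{5701529}{5243712} \approx -1.0873$)
$Q{\left(o{\left(-3 \right)} \right)} m = \left(- \frac{1}{8}\right) \left(- \frac{5701529}{5243712}\right) = \frac{5701529}{41949696}$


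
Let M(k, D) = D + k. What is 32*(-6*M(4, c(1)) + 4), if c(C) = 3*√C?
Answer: -1216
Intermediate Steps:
32*(-6*M(4, c(1)) + 4) = 32*(-6*(3*√1 + 4) + 4) = 32*(-6*(3*1 + 4) + 4) = 32*(-6*(3 + 4) + 4) = 32*(-6*7 + 4) = 32*(-42 + 4) = 32*(-38) = -1216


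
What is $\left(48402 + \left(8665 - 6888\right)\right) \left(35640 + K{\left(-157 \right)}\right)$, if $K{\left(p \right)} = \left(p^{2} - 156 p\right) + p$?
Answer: $4246347696$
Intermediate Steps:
$K{\left(p \right)} = p^{2} - 155 p$
$\left(48402 + \left(8665 - 6888\right)\right) \left(35640 + K{\left(-157 \right)}\right) = \left(48402 + \left(8665 - 6888\right)\right) \left(35640 - 157 \left(-155 - 157\right)\right) = \left(48402 + 1777\right) \left(35640 - -48984\right) = 50179 \left(35640 + 48984\right) = 50179 \cdot 84624 = 4246347696$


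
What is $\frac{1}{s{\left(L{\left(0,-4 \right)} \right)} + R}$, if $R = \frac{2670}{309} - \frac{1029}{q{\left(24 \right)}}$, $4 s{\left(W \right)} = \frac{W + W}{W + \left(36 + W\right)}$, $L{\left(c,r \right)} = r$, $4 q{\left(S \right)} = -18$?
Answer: $\frac{4326}{1026283} \approx 0.0042152$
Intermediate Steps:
$q{\left(S \right)} = - \frac{9}{2}$ ($q{\left(S \right)} = \frac{1}{4} \left(-18\right) = - \frac{9}{2}$)
$s{\left(W \right)} = \frac{W}{2 \left(36 + 2 W\right)}$ ($s{\left(W \right)} = \frac{\left(W + W\right) \frac{1}{W + \left(36 + W\right)}}{4} = \frac{2 W \frac{1}{36 + 2 W}}{4} = \frac{W}{2 \left(36 + 2 W\right)}$)
$R = \frac{73328}{309}$ ($R = \frac{2670}{309} - \frac{1029}{- \frac{9}{2}} = 2670 \cdot \frac{1}{309} - - \frac{686}{3} = \frac{890}{103} + \frac{686}{3} = \frac{73328}{309} \approx 237.31$)
$\frac{1}{s{\left(L{\left(0,-4 \right)} \right)} + R} = \frac{1}{\frac{1}{4} \left(-4\right) \frac{1}{18 - 4} + \frac{73328}{309}} = \frac{1}{\frac{1}{4} \left(-4\right) \frac{1}{14} + \frac{73328}{309}} = \frac{1}{- \frac{1}{14} + \frac{73328}{309}} = \frac{1}{\frac{1026283}{4326}} = \frac{4326}{1026283}$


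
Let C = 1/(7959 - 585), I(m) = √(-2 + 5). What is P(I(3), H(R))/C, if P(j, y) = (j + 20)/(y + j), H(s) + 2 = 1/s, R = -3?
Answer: -1648089/11 - 741087*√3/11 ≈ -2.6652e+5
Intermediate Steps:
I(m) = √3
H(s) = -2 + 1/s
P(j, y) = (20 + j)/(j + y)
C = 1/7374 ≈ 0.00013561
P(I(3), H(R))/C = ((20 + √3)/(√3 + (-2 + 1/(-3))))/(1/7374) = ((20 + √3)/(√3 + (-2 - ⅓)))*7374 = ((20 + √3)/(√3 - 7/3))*7374 = ((20 + √3)/(-7/3 + √3))*7374 = 7374*(20 + √3)/(-7/3 + √3)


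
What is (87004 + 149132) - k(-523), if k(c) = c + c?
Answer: 237182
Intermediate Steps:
k(c) = 2*c
(87004 + 149132) - k(-523) = (87004 + 149132) - 2*(-523) = 236136 - 1*(-1046) = 236136 + 1046 = 237182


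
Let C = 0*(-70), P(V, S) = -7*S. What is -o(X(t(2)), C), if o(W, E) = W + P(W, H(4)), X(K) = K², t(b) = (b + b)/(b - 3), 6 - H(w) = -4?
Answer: 54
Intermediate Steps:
H(w) = 10 (H(w) = 6 - 1*(-4) = 6 + 4 = 10)
t(b) = 2*b/(-3 + b) (t(b) = (2*b)/(-3 + b) = 2*b/(-3 + b))
C = 0
o(W, E) = -70 + W (o(W, E) = W - 7*10 = W - 70 = -70 + W)
-o(X(t(2)), C) = -(-70 + (2*2/(-3 + 2))²) = -(-70 + (2*2/(-1))²) = -(-70 + (2*2*(-1))²) = -(-70 + (-4)²) = -(-70 + 16) = -1*(-54) = 54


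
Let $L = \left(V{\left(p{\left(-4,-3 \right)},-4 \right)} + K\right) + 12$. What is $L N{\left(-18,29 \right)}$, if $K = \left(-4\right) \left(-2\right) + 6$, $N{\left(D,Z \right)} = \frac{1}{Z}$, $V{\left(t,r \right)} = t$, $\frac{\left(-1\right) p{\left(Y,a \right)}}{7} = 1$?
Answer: $\frac{19}{29} \approx 0.65517$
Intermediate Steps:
$p{\left(Y,a \right)} = -7$ ($p{\left(Y,a \right)} = \left(-7\right) 1 = -7$)
$K = 14$ ($K = 8 + 6 = 14$)
$L = 19$ ($L = \left(-7 + 14\right) + 12 = 7 + 12 = 19$)
$L N{\left(-18,29 \right)} = \frac{19}{29}$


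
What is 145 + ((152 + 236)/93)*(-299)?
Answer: -102527/93 ≈ -1102.4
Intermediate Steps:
145 + ((152 + 236)/93)*(-299) = 145 + (388*(1/93))*(-299) = 145 + (388/93)*(-299) = 145 - 116012/93 = -102527/93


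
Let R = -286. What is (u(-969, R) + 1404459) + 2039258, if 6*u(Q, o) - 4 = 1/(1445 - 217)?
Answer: 25373311769/7368 ≈ 3.4437e+6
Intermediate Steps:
u(Q, o) = 4913/7368 (u(Q, o) = 2/3 + 1/(6*(1445 - 217)) = 2/3 + (1/6)/1228 = 2/3 + (1/6)*(1/1228) = 2/3 + 1/7368 = 4913/7368)
(u(-969, R) + 1404459) + 2039258 = (4913/7368 + 1404459) + 2039258 = 10348058825/7368 + 2039258 = 25373311769/7368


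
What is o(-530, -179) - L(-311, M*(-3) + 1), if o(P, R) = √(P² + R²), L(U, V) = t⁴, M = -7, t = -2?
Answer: -16 + √312941 ≈ 543.41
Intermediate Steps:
L(U, V) = 16 (L(U, V) = (-2)⁴ = 16)
o(-530, -179) - L(-311, M*(-3) + 1) = √((-530)² + (-179)²) - 1*16 = √(280900 + 32041) - 16 = √312941 - 16 = -16 + √312941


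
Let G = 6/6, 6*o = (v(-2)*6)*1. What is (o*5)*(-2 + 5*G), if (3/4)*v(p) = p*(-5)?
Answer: 200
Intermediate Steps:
v(p) = -20*p/3 (v(p) = 4*(p*(-5))/3 = 4*(-5*p)/3 = -20*p/3)
o = 40/3 (o = ((-20/3*(-2)*6)*1)/6 = (((40/3)*6)*1)/6 = (80*1)/6 = (⅙)*80 = 40/3 ≈ 13.333)
G = 1 (G = 6*(⅙) = 1)
(o*5)*(-2 + 5*G) = ((40/3)*5)*(-2 + 5*1) = 200*(-2 + 5)/3 = (200/3)*3 = 200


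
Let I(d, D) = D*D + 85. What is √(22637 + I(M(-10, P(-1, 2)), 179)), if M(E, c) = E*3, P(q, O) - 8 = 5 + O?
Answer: √54763 ≈ 234.01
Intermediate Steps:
P(q, O) = 13 + O (P(q, O) = 8 + (5 + O) = 13 + O)
M(E, c) = 3*E
I(d, D) = 85 + D² (I(d, D) = D² + 85 = 85 + D²)
√(22637 + I(M(-10, P(-1, 2)), 179)) = √(22637 + (85 + 179²)) = √(22637 + (85 + 32041)) = √(22637 + 32126) = √54763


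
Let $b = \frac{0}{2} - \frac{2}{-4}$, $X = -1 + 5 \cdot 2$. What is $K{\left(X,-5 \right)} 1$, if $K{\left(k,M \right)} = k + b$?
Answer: $\frac{19}{2} \approx 9.5$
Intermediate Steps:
$X = 9$ ($X = -1 + 10 = 9$)
$b = \frac{1}{2}$ ($b = 0 \cdot \frac{1}{2} - - \frac{1}{2} = 0 + \frac{1}{2} = \frac{1}{2} \approx 0.5$)
$K{\left(k,M \right)} = \frac{1}{2} + k$ ($K{\left(k,M \right)} = k + \frac{1}{2} = \frac{1}{2} + k$)
$K{\left(X,-5 \right)} 1 = \left(\frac{1}{2} + 9\right) 1 = \frac{19}{2} \cdot 1 = \frac{19}{2}$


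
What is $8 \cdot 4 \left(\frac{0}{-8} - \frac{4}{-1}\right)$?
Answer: $128$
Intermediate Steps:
$8 \cdot 4 \left(\frac{0}{-8} - \frac{4}{-1}\right) = 32 \left(0 \left(- \frac{1}{8}\right) - -4\right) = 32 \left(0 + 4\right) = 32 \cdot 4 = 128$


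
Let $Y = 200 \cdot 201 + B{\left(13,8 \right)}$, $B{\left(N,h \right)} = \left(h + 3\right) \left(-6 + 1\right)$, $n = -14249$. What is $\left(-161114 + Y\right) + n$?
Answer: $-135218$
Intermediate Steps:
$B{\left(N,h \right)} = -15 - 5 h$ ($B{\left(N,h \right)} = \left(3 + h\right) \left(-5\right) = -15 - 5 h$)
$Y = 40145$ ($Y = 200 \cdot 201 - 55 = 40200 - 55 = 40145$)
$\left(-161114 + Y\right) + n = \left(-161114 + 40145\right) - 14249 = -120969 - 14249 = -135218$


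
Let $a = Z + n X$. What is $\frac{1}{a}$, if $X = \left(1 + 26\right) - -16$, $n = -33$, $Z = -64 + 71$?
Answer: $- \frac{1}{1412} \approx -0.00070821$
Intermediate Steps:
$Z = 7$
$X = 43$ ($X = 27 + 16 = 43$)
$a = -1412$ ($a = 7 - 1419 = -1412$)
$\frac{1}{a} = \frac{1}{-1412} = - \frac{1}{1412}$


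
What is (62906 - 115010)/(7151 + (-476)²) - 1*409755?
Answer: -2455663051/5993 ≈ -4.0976e+5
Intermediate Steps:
(62906 - 115010)/(7151 + (-476)²) - 1*409755 = -52104/(7151 + 226576) - 409755 = -52104/233727 - 409755 = -52104*1/233727 - 409755 = -1336/5993 - 409755 = -2455663051/5993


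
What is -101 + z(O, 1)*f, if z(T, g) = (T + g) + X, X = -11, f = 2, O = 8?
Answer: -105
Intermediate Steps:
z(T, g) = -11 + T + g (z(T, g) = (T + g) - 11 = -11 + T + g)
-101 + z(O, 1)*f = -101 + (-11 + 8 + 1)*2 = -101 - 2*2 = -101 - 4 = -105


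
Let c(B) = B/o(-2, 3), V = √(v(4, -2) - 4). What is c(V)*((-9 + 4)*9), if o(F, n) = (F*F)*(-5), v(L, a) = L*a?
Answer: 9*I*√3/2 ≈ 7.7942*I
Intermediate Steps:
o(F, n) = -5*F² (o(F, n) = F²*(-5) = -5*F²)
V = 2*I*√3 (V = √(4*(-2) - 4) = √(-8 - 4) = √(-12) = 2*I*√3 ≈ 3.4641*I)
c(B) = -B/20 (c(B) = B/((-5*(-2)²)) = B/((-5*4)) = B/(-20) = B*(-1/20) = -B/20)
c(V)*((-9 + 4)*9) = (-I*√3/10)*((-9 + 4)*9) = (-I*√3/10)*(-5*9) = -I*√3/10*(-45) = 9*I*√3/2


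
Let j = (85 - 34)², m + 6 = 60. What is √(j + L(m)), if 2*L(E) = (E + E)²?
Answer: 3*√937 ≈ 91.831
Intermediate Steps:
m = 54 (m = -6 + 60 = 54)
L(E) = 2*E² (L(E) = (E + E)²/2 = (2*E)²/2 = (4*E²)/2 = 2*E²)
j = 2601 (j = 51² = 2601)
√(j + L(m)) = √(2601 + 2*54²) = √(2601 + 2*2916) = √(2601 + 5832) = √8433 = 3*√937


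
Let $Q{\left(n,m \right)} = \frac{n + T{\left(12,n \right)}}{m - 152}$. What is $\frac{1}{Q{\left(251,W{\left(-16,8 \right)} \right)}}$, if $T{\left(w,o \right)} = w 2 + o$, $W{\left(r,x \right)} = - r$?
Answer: $- \frac{68}{263} \approx -0.25855$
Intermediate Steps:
$T{\left(w,o \right)} = o + 2 w$ ($T{\left(w,o \right)} = 2 w + o = o + 2 w$)
$Q{\left(n,m \right)} = \frac{24 + 2 n}{-152 + m}$ ($Q{\left(n,m \right)} = \frac{n + \left(n + 2 \cdot 12\right)}{m - 152} = \frac{n + \left(n + 24\right)}{-152 + m} = \frac{n + \left(24 + n\right)}{-152 + m} = \frac{24 + 2 n}{-152 + m}$)
$\frac{1}{Q{\left(251,W{\left(-16,8 \right)} \right)}} = \frac{1}{2 \frac{1}{-152 - -16} \left(12 + 251\right)} = \frac{1}{2 \frac{1}{-152 + 16} \cdot 263} = \frac{1}{2 \frac{1}{-136} \cdot 263} = \frac{1}{2 \left(- \frac{1}{136}\right) 263} = \frac{1}{- \frac{263}{68}} = - \frac{68}{263}$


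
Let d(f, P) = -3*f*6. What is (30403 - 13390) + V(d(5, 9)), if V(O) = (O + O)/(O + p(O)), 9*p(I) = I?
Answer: 85074/5 ≈ 17015.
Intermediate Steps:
p(I) = I/9
d(f, P) = -18*f
V(O) = 9/5 (V(O) = (O + O)/(O + O/9) = (2*O)/((10*O/9)) = (2*O)*(9/(10*O)) = 9/5)
(30403 - 13390) + V(d(5, 9)) = (30403 - 13390) + 9/5 = 17013 + 9/5 = 85074/5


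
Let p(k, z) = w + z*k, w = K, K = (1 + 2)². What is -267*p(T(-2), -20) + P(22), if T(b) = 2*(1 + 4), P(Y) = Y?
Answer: 51019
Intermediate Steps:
K = 9 (K = 3² = 9)
T(b) = 10 (T(b) = 2*5 = 10)
w = 9
p(k, z) = 9 + k*z (p(k, z) = 9 + z*k = 9 + k*z)
-267*p(T(-2), -20) + P(22) = -267*(9 + 10*(-20)) + 22 = -267*(9 - 200) + 22 = -267*(-191) + 22 = 50997 + 22 = 51019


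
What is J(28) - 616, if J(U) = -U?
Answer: -644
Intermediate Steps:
J(28) - 616 = -1*28 - 616 = -28 - 616 = -644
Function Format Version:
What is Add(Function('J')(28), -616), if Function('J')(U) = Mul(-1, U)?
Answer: -644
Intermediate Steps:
Add(Function('J')(28), -616) = Add(Mul(-1, 28), -616) = Add(-28, -616) = -644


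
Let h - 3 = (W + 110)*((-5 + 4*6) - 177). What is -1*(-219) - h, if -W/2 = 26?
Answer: 9380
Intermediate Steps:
W = -52 (W = -2*26 = -52)
h = -9161 (h = 3 + (-52 + 110)*((-5 + 4*6) - 177) = 3 + 58*((-5 + 24) - 177) = 3 + 58*(19 - 177) = 3 + 58*(-158) = 3 - 9164 = -9161)
-1*(-219) - h = -1*(-219) - 1*(-9161) = 219 + 9161 = 9380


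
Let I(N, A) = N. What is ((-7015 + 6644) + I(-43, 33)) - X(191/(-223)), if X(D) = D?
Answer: -92131/223 ≈ -413.14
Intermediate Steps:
((-7015 + 6644) + I(-43, 33)) - X(191/(-223)) = ((-7015 + 6644) - 43) - 191/(-223) = (-371 - 43) - 191*(-1)/223 = -414 - 1*(-191/223) = -414 + 191/223 = -92131/223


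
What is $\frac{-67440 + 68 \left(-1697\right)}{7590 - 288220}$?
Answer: $\frac{91418}{140315} \approx 0.65152$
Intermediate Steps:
$\frac{-67440 + 68 \left(-1697\right)}{7590 - 288220} = \frac{-67440 - 115396}{-280630} = \left(-182836\right) \left(- \frac{1}{280630}\right) = \frac{91418}{140315}$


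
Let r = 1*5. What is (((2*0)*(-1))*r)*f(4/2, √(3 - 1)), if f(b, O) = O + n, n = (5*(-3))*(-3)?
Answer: 0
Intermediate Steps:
n = 45 (n = -15*(-3) = 45)
r = 5
f(b, O) = 45 + O (f(b, O) = O + 45 = 45 + O)
(((2*0)*(-1))*r)*f(4/2, √(3 - 1)) = (((2*0)*(-1))*5)*(45 + √(3 - 1)) = ((0*(-1))*5)*(45 + √2) = (0*5)*(45 + √2) = 0*(45 + √2) = 0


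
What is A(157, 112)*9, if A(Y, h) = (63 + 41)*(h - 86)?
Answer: 24336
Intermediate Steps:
A(Y, h) = -8944 + 104*h (A(Y, h) = 104*(-86 + h) = -8944 + 104*h)
A(157, 112)*9 = (-8944 + 104*112)*9 = (-8944 + 11648)*9 = 2704*9 = 24336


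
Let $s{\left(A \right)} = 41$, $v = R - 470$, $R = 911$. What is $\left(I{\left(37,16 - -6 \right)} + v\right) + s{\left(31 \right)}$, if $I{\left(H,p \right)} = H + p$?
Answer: $541$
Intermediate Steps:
$v = 441$ ($v = 911 - 470 = 441$)
$\left(I{\left(37,16 - -6 \right)} + v\right) + s{\left(31 \right)} = \left(\left(37 + \left(16 - -6\right)\right) + 441\right) + 41 = \left(\left(37 + \left(16 + 6\right)\right) + 441\right) + 41 = \left(\left(37 + 22\right) + 441\right) + 41 = \left(59 + 441\right) + 41 = 500 + 41 = 541$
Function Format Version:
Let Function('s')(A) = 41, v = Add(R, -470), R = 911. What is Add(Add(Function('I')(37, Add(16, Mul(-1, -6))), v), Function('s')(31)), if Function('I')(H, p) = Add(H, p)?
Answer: 541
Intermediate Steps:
v = 441 (v = Add(911, -470) = 441)
Add(Add(Function('I')(37, Add(16, Mul(-1, -6))), v), Function('s')(31)) = Add(Add(Add(37, Add(16, Mul(-1, -6))), 441), 41) = Add(Add(Add(37, Add(16, 6)), 441), 41) = Add(Add(Add(37, 22), 441), 41) = Add(Add(59, 441), 41) = Add(500, 41) = 541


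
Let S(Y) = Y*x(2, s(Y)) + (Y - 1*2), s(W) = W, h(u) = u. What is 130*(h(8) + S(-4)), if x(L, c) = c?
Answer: 2340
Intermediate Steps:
S(Y) = -2 + Y + Y**2 (S(Y) = Y*Y + (Y - 1*2) = Y**2 + (Y - 2) = Y**2 + (-2 + Y) = -2 + Y + Y**2)
130*(h(8) + S(-4)) = 130*(8 + (-2 - 4 + (-4)**2)) = 130*(8 + (-2 - 4 + 16)) = 130*(8 + 10) = 130*18 = 2340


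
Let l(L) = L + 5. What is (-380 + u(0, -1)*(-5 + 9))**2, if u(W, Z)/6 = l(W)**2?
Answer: 48400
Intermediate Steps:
l(L) = 5 + L
u(W, Z) = 6*(5 + W)**2
(-380 + u(0, -1)*(-5 + 9))**2 = (-380 + (6*(5 + 0)**2)*(-5 + 9))**2 = (-380 + (6*5**2)*4)**2 = (-380 + (6*25)*4)**2 = (-380 + 150*4)**2 = (-380 + 600)**2 = 220**2 = 48400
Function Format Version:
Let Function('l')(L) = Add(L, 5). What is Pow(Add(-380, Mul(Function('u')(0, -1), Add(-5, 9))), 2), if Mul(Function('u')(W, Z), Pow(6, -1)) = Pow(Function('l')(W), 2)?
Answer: 48400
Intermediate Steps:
Function('l')(L) = Add(5, L)
Function('u')(W, Z) = Mul(6, Pow(Add(5, W), 2))
Pow(Add(-380, Mul(Function('u')(0, -1), Add(-5, 9))), 2) = Pow(Add(-380, Mul(Mul(6, Pow(Add(5, 0), 2)), Add(-5, 9))), 2) = Pow(Add(-380, Mul(Mul(6, Pow(5, 2)), 4)), 2) = Pow(Add(-380, Mul(Mul(6, 25), 4)), 2) = Pow(Add(-380, Mul(150, 4)), 2) = Pow(Add(-380, 600), 2) = Pow(220, 2) = 48400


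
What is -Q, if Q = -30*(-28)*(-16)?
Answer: 13440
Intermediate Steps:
Q = -13440 (Q = 840*(-16) = -13440)
-Q = -1*(-13440) = 13440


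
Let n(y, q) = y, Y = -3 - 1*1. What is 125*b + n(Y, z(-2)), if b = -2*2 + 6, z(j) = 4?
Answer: 246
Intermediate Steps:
Y = -4 (Y = -3 - 1 = -4)
b = 2 (b = -4 + 6 = 2)
125*b + n(Y, z(-2)) = 125*2 - 4 = 250 - 4 = 246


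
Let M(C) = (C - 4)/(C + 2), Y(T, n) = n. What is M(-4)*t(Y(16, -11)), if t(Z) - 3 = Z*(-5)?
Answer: 232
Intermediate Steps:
t(Z) = 3 - 5*Z (t(Z) = 3 + Z*(-5) = 3 - 5*Z)
M(C) = (-4 + C)/(2 + C)
M(-4)*t(Y(16, -11)) = ((-4 - 4)/(2 - 4))*(3 - 5*(-11)) = (-8/(-2))*(3 + 55) = -½*(-8)*58 = 4*58 = 232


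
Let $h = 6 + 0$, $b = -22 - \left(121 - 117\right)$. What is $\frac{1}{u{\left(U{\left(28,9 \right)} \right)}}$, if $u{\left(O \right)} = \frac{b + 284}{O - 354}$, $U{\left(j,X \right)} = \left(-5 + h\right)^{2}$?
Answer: $- \frac{353}{258} \approx -1.3682$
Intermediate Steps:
$b = -26$ ($b = -22 - \left(121 - 117\right) = -22 - 4 = -26$)
$h = 6$
$U{\left(j,X \right)} = 1$ ($U{\left(j,X \right)} = \left(-5 + 6\right)^{2} = 1^{2} = 1$)
$u{\left(O \right)} = \frac{258}{-354 + O}$ ($u{\left(O \right)} = \frac{-26 + 284}{O - 354} = \frac{258}{-354 + O}$)
$\frac{1}{u{\left(U{\left(28,9 \right)} \right)}} = \frac{1}{258 \frac{1}{-354 + 1}} = \frac{1}{258 \frac{1}{-353}} = \frac{1}{258 \left(- \frac{1}{353}\right)} = \frac{1}{- \frac{258}{353}} = - \frac{353}{258}$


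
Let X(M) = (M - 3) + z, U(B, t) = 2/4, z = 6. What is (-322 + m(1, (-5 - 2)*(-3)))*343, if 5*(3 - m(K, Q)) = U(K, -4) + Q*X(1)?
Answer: -1152137/10 ≈ -1.1521e+5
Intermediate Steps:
U(B, t) = ½ (U(B, t) = 2*(¼) = ½)
X(M) = 3 + M (X(M) = (M - 3) + 6 = (-3 + M) + 6 = 3 + M)
m(K, Q) = 29/10 - 4*Q/5 (m(K, Q) = 3 - (½ + Q*(3 + 1))/5 = 3 - (½ + Q*4)/5 = 3 - (½ + 4*Q)/5 = 3 + (-⅒ - 4*Q/5) = 29/10 - 4*Q/5)
(-322 + m(1, (-5 - 2)*(-3)))*343 = (-322 + (29/10 - 4*(-5 - 2)*(-3)/5))*343 = (-322 + (29/10 - (-28)*(-3)/5))*343 = (-322 + (29/10 - ⅘*21))*343 = (-322 + (29/10 - 84/5))*343 = (-322 - 139/10)*343 = -3359/10*343 = -1152137/10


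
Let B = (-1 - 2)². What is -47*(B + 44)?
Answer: -2491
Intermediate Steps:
B = 9 (B = (-3)² = 9)
-47*(B + 44) = -47*(9 + 44) = -47*53 = -2491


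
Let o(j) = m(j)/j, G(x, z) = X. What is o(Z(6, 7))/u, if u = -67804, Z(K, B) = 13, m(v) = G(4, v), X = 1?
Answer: -1/881452 ≈ -1.1345e-6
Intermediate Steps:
G(x, z) = 1
m(v) = 1
o(j) = 1/j
o(Z(6, 7))/u = 1/(13*(-67804)) = (1/13)*(-1/67804) = -1/881452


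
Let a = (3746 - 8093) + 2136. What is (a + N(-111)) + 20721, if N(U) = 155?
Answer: 18665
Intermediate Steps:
a = -2211 (a = -4347 + 2136 = -2211)
(a + N(-111)) + 20721 = (-2211 + 155) + 20721 = -2056 + 20721 = 18665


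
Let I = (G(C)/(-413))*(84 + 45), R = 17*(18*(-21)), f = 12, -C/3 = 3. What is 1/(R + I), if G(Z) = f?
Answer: -413/2655486 ≈ -0.00015553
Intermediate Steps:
C = -9 (C = -3*3 = -9)
G(Z) = 12
R = -6426 (R = 17*(-378) = -6426)
I = -1548/413 (I = (12/(-413))*(84 + 45) = (12*(-1/413))*129 = -12/413*129 = -1548/413 ≈ -3.7482)
1/(R + I) = 1/(-6426 - 1548/413) = 1/(-2655486/413) = -413/2655486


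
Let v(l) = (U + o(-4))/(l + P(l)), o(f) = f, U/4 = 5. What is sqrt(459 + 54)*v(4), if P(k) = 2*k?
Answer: 4*sqrt(57) ≈ 30.199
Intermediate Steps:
U = 20 (U = 4*5 = 20)
v(l) = 16/(3*l) (v(l) = (20 - 4)/(l + 2*l) = 16/((3*l)) = 16*(1/(3*l)) = 16/(3*l))
sqrt(459 + 54)*v(4) = sqrt(459 + 54)*((16/3)/4) = sqrt(513)*((16/3)*(1/4)) = (3*sqrt(57))*(4/3) = 4*sqrt(57)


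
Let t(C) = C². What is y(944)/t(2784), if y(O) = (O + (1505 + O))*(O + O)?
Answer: 767/928 ≈ 0.82651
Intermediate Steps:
y(O) = 2*O*(1505 + 2*O) (y(O) = (1505 + 2*O)*(2*O) = 2*O*(1505 + 2*O))
y(944)/t(2784) = (2*944*(1505 + 2*944))/(2784²) = (2*944*(1505 + 1888))/7750656 = (2*944*3393)*(1/7750656) = 6405984*(1/7750656) = 767/928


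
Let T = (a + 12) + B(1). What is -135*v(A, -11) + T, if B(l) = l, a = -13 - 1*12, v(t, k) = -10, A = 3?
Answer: 1338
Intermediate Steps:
a = -25 (a = -13 - 12 = -25)
T = -12 (T = (-25 + 12) + 1 = -13 + 1 = -12)
-135*v(A, -11) + T = -135*(-10) - 12 = 1350 - 12 = 1338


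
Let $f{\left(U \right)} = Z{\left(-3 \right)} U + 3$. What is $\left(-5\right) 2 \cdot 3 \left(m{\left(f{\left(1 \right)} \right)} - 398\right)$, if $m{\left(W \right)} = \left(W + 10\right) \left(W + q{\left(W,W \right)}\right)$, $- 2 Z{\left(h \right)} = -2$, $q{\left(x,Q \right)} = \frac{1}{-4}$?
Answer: $10365$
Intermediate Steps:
$q{\left(x,Q \right)} = - \frac{1}{4}$
$Z{\left(h \right)} = 1$ ($Z{\left(h \right)} = \left(- \frac{1}{2}\right) \left(-2\right) = 1$)
$f{\left(U \right)} = 3 + U$ ($f{\left(U \right)} = 1 U + 3 = U + 3 = 3 + U$)
$m{\left(W \right)} = \left(10 + W\right) \left(- \frac{1}{4} + W\right)$ ($m{\left(W \right)} = \left(W + 10\right) \left(W - \frac{1}{4}\right) = \left(10 + W\right) \left(- \frac{1}{4} + W\right)$)
$\left(-5\right) 2 \cdot 3 \left(m{\left(f{\left(1 \right)} \right)} - 398\right) = \left(-5\right) 2 \cdot 3 \left(\left(- \frac{5}{2} + \left(3 + 1\right)^{2} + \frac{39 \left(3 + 1\right)}{4}\right) - 398\right) = \left(-10\right) 3 \left(\left(- \frac{5}{2} + 4^{2} + \frac{39}{4} \cdot 4\right) - 398\right) = - 30 \left(\left(- \frac{5}{2} + 16 + 39\right) - 398\right) = - 30 \left(\frac{105}{2} - 398\right) = \left(-30\right) \left(- \frac{691}{2}\right) = 10365$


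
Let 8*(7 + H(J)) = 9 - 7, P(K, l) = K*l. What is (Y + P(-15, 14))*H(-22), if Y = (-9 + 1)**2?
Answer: 1971/2 ≈ 985.50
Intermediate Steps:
Y = 64 (Y = (-8)**2 = 64)
H(J) = -27/4 (H(J) = -7 + (9 - 7)/8 = -7 + (1/8)*2 = -7 + 1/4 = -27/4)
(Y + P(-15, 14))*H(-22) = (64 - 15*14)*(-27/4) = (64 - 210)*(-27/4) = -146*(-27/4) = 1971/2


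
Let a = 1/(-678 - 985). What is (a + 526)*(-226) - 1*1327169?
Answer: -2404772609/1663 ≈ -1.4460e+6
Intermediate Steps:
a = -1/1663 (a = 1/(-1663) = -1/1663 ≈ -0.00060132)
(a + 526)*(-226) - 1*1327169 = (-1/1663 + 526)*(-226) - 1*1327169 = (874737/1663)*(-226) - 1327169 = -197690562/1663 - 1327169 = -2404772609/1663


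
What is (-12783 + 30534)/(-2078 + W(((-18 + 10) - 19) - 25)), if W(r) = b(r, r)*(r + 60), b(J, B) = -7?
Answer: -183/22 ≈ -8.3182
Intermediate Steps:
W(r) = -420 - 7*r (W(r) = -7*(r + 60) = -7*(60 + r) = -420 - 7*r)
(-12783 + 30534)/(-2078 + W(((-18 + 10) - 19) - 25)) = (-12783 + 30534)/(-2078 + (-420 - 7*(((-18 + 10) - 19) - 25))) = 17751/(-2078 + (-420 - 7*((-8 - 19) - 25))) = 17751/(-2078 + (-420 - 7*(-27 - 25))) = 17751/(-2078 + (-420 - 7*(-52))) = 17751/(-2078 + (-420 + 364)) = 17751/(-2078 - 56) = 17751/(-2134) = 17751*(-1/2134) = -183/22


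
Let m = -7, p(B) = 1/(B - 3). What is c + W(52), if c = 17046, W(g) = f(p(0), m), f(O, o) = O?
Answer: 51137/3 ≈ 17046.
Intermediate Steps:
p(B) = 1/(-3 + B)
W(g) = -1/3 (W(g) = 1/(-3 + 0) = 1/(-3) = -1/3)
c + W(52) = 17046 - 1/3 = 51137/3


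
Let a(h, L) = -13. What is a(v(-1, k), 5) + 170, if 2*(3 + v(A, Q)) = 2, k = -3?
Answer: 157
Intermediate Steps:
v(A, Q) = -2 (v(A, Q) = -3 + (½)*2 = -3 + 1 = -2)
a(v(-1, k), 5) + 170 = -13 + 170 = 157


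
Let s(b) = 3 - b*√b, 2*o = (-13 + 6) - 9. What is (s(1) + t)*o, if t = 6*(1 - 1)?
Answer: -16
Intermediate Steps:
o = -8 (o = ((-13 + 6) - 9)/2 = (-7 - 9)/2 = (½)*(-16) = -8)
t = 0 (t = 6*0 = 0)
s(b) = 3 - b^(3/2)
(s(1) + t)*o = ((3 - 1^(3/2)) + 0)*(-8) = ((3 - 1*1) + 0)*(-8) = ((3 - 1) + 0)*(-8) = (2 + 0)*(-8) = 2*(-8) = -16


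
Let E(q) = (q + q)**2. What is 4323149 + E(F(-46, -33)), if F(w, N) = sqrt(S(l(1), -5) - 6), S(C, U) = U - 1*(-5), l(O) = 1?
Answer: 4323125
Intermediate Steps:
S(C, U) = 5 + U (S(C, U) = U + 5 = 5 + U)
F(w, N) = I*sqrt(6) (F(w, N) = sqrt((5 - 5) - 6) = sqrt(0 - 6) = sqrt(-6) = I*sqrt(6))
E(q) = 4*q**2 (E(q) = (2*q)**2 = 4*q**2)
4323149 + E(F(-46, -33)) = 4323149 + 4*(I*sqrt(6))**2 = 4323149 + 4*(-6) = 4323149 - 24 = 4323125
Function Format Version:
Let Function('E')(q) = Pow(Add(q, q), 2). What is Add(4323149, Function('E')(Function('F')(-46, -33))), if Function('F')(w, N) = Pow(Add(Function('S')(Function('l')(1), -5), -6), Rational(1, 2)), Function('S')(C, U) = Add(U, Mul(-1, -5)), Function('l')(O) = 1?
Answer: 4323125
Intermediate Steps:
Function('S')(C, U) = Add(5, U) (Function('S')(C, U) = Add(U, 5) = Add(5, U))
Function('F')(w, N) = Mul(I, Pow(6, Rational(1, 2))) (Function('F')(w, N) = Pow(Add(Add(5, -5), -6), Rational(1, 2)) = Pow(Add(0, -6), Rational(1, 2)) = Pow(-6, Rational(1, 2)) = Mul(I, Pow(6, Rational(1, 2))))
Function('E')(q) = Mul(4, Pow(q, 2)) (Function('E')(q) = Pow(Mul(2, q), 2) = Mul(4, Pow(q, 2)))
Add(4323149, Function('E')(Function('F')(-46, -33))) = Add(4323149, Mul(4, Pow(Mul(I, Pow(6, Rational(1, 2))), 2))) = Add(4323149, Mul(4, -6)) = Add(4323149, -24) = 4323125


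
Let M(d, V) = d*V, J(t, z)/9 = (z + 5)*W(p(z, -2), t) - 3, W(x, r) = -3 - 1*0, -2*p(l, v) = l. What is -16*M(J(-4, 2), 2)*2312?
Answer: 15980544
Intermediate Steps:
p(l, v) = -l/2
W(x, r) = -3 (W(x, r) = -3 + 0 = -3)
J(t, z) = -162 - 27*z (J(t, z) = 9*((z + 5)*(-3) - 3) = 9*((5 + z)*(-3) - 3) = 9*((-15 - 3*z) - 3) = 9*(-18 - 3*z) = -162 - 27*z)
M(d, V) = V*d
-16*M(J(-4, 2), 2)*2312 = -32*(-162 - 27*2)*2312 = -32*(-162 - 54)*2312 = -32*(-216)*2312 = -16*(-432)*2312 = 6912*2312 = 15980544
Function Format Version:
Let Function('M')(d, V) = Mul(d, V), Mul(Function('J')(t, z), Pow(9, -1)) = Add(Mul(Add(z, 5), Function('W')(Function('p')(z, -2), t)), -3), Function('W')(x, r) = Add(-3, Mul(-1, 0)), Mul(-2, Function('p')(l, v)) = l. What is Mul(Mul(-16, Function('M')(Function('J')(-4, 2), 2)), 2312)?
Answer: 15980544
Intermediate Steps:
Function('p')(l, v) = Mul(Rational(-1, 2), l)
Function('W')(x, r) = -3 (Function('W')(x, r) = Add(-3, 0) = -3)
Function('J')(t, z) = Add(-162, Mul(-27, z)) (Function('J')(t, z) = Mul(9, Add(Mul(Add(z, 5), -3), -3)) = Mul(9, Add(Mul(Add(5, z), -3), -3)) = Mul(9, Add(Add(-15, Mul(-3, z)), -3)) = Mul(9, Add(-18, Mul(-3, z))) = Add(-162, Mul(-27, z)))
Function('M')(d, V) = Mul(V, d)
Mul(Mul(-16, Function('M')(Function('J')(-4, 2), 2)), 2312) = Mul(Mul(-16, Mul(2, Add(-162, Mul(-27, 2)))), 2312) = Mul(Mul(-16, Mul(2, Add(-162, -54))), 2312) = Mul(Mul(-16, Mul(2, -216)), 2312) = Mul(Mul(-16, -432), 2312) = Mul(6912, 2312) = 15980544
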